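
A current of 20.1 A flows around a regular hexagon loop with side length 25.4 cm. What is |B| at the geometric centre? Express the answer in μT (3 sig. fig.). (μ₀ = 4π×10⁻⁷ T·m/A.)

B ≈ 54.8 μT

Each side is a finite straight segment at perpendicular distance d = a/(2 tan(π/6)) = 0.22 m from the centre, with end-angles ±π/6.
One side contributes B₁ = (μ₀I/4πd)·2 sin(π/6) = 9.14×10⁻⁶ T.
All 6 sides add in the same direction: B = 6 × 9.14×10⁻⁶ = 5.48×10⁻⁵ T.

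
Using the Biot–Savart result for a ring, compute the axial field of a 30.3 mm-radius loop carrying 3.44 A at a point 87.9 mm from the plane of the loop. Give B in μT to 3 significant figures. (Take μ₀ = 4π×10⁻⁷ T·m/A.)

On the axis of a circular loop, B = μ₀IR² / [2(R²+z²)^(3/2)].
R² + z² = (0.0303)² + (0.0879)² = 0.008645 m², and (R²+z²)^(3/2) = 8.04×10⁻⁴ m³.
B = (4π×10⁻⁷ × 3.44 × 0.0009181) / (2 × 8.04×10⁻⁴) = 2.47×10⁻⁶ T.

B ≈ 2.47 μT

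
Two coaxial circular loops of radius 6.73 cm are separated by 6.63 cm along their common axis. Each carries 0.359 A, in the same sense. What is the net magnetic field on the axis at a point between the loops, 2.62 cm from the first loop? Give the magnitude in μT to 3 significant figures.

Each loop contributes B = μ₀IR²/[2(R²+z²)^(3/2)] on the axis, with z measured from that loop.
Loop 1 (z = 0.0262 m): B₁ = 2.71×10⁻⁶ T. Loop 2 (z = 0.0401 m): B₂ = 2.12×10⁻⁶ T.
The fields add: B = B₁ + B₂ = 4.84×10⁻⁶ T.

B ≈ 4.84 μT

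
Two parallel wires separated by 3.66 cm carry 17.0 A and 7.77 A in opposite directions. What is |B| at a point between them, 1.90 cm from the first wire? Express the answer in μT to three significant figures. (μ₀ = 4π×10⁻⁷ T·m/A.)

B ≈ 267 μT

Each long wire gives B = μ₀I/(2πd). Distances are d₁ = 0.019 m and d₂ = 0.0176 m.
B₁ = 1.79×10⁻⁴ T, B₂ = 8.83×10⁻⁵ T.
Between antiparallel currents both contributions point the same way, so they add. B = B₁ + B₂ = 1.79×10⁻⁴ + 8.83×10⁻⁵ = 2.67×10⁻⁴ T.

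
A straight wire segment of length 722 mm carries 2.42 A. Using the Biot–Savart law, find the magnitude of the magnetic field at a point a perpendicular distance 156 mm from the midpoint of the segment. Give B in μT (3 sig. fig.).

For a finite straight segment, B = (μ₀I/4πd)(sinθ₁ + sinθ₂), where θ₁, θ₂ are the angles from the perpendicular to each end.
The perpendicular from the point meets the wire at its midpoint, so each end is L/2 = 0.361 m away along the wire.
sinθ₁ = 0.361/√(0.361²+0.156²) = 0.9180; sinθ₂ = 0.361/√(0.361²+0.156²) = 0.9180.
B = (4π×10⁻⁷ × 2.42) / (4π × 0.156) × (0.9180 + 0.9180) = 2.85×10⁻⁶ T.

B ≈ 2.85 μT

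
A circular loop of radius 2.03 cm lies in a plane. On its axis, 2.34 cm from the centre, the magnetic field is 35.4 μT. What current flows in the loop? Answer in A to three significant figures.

I ≈ 4.06 A

On the axis of a loop, B = μ₀IR²/[2(R²+z²)^(3/2)], so I = 2B(R²+z²)^(3/2)/(μ₀R²).
R² + z² = 0.0004121 + 0.0005476 = 0.0009596 m²; raised to 3/2 gives 2.97×10⁻⁵ m³.
I = 2 × 3.54×10⁻⁵ × 2.97×10⁻⁵ / (1.26×10⁻⁶ × 0.0004121) = 4.06 A.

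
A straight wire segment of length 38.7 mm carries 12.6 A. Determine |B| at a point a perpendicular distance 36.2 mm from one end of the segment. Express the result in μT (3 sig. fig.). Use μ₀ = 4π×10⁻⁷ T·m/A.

For a finite straight segment, B = (μ₀I/4πd)(sinθ₁ + sinθ₂), where θ₁, θ₂ are the angles from the perpendicular to each end.
The perpendicular foot is at one end, so the two end-offsets along the wire are 0 and L = 0.0387 m.
sinθ₁ = 0/√(0²+0.0362²) = 0.0000; sinθ₂ = 0.0387/√(0.0387²+0.0362²) = 0.7303.
B = (4π×10⁻⁷ × 12.6) / (4π × 0.0362) × (0.0000 + 0.7303) = 2.54×10⁻⁵ T.

B ≈ 25.4 μT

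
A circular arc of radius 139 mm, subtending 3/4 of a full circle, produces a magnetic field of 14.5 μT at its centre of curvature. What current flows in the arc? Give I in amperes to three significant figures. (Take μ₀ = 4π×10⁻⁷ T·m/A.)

I ≈ 4.28 A

For a circular arc, B = μ₀Iφ/(4πR) with φ in radians; here φ = 4.712 rad.
So I = 4πRB/(μ₀φ) = 4π × 0.139 × 1.45×10⁻⁵ / (4π×10⁻⁷ × 4.712) = 4.28 A.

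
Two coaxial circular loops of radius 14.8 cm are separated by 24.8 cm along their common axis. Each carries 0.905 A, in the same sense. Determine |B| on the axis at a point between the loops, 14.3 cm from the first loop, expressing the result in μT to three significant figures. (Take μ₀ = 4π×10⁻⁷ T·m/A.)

Each loop contributes B = μ₀IR²/[2(R²+z²)^(3/2)] on the axis, with z measured from that loop.
Loop 1 (z = 0.143 m): B₁ = 1.43×10⁻⁶ T. Loop 2 (z = 0.105 m): B₂ = 2.08×10⁻⁶ T.
The fields add: B = B₁ + B₂ = 3.51×10⁻⁶ T.

B ≈ 3.51 μT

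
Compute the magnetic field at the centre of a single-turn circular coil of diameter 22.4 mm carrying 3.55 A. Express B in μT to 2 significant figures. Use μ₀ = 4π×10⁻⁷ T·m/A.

At the centre of a circular loop the Biot–Savart law gives B = μ₀I/(2R) (so R = 0.0112 m).
B = (4π×10⁻⁷ × 3.55) / (2 × 0.0112) = 1.99×10⁻⁴ T.

B ≈ 200 μT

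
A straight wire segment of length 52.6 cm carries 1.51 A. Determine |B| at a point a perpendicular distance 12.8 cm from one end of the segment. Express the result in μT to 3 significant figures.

For a finite straight segment, B = (μ₀I/4πd)(sinθ₁ + sinθ₂), where θ₁, θ₂ are the angles from the perpendicular to each end.
The perpendicular foot is at one end, so the two end-offsets along the wire are 0 and L = 0.526 m.
sinθ₁ = 0/√(0²+0.128²) = 0.0000; sinθ₂ = 0.526/√(0.526²+0.128²) = 0.9716.
B = (4π×10⁻⁷ × 1.51) / (4π × 0.128) × (0.0000 + 0.9716) = 1.15×10⁻⁶ T.

B ≈ 1.15 μT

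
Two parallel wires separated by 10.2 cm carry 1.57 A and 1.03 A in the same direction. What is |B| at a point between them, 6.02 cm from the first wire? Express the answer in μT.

Each long wire gives B = μ₀I/(2πd). Distances are d₁ = 0.0602 m and d₂ = 0.0418 m.
B₁ = 5.22×10⁻⁶ T, B₂ = 4.93×10⁻⁶ T.
Between parallel currents the two contributions point in opposite directions, so they subtract. B = |B₁ − B₂| = |5.22×10⁻⁶ − 4.93×10⁻⁶| = 2.88×10⁻⁷ T.

B ≈ 0.288 μT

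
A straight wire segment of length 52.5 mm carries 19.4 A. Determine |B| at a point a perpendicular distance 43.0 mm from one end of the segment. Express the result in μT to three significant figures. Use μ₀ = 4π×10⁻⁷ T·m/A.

B ≈ 34.9 μT

For a finite straight segment, B = (μ₀I/4πd)(sinθ₁ + sinθ₂), where θ₁, θ₂ are the angles from the perpendicular to each end.
The perpendicular foot is at one end, so the two end-offsets along the wire are 0 and L = 0.0525 m.
sinθ₁ = 0/√(0²+0.043²) = 0.0000; sinθ₂ = 0.0525/√(0.0525²+0.043²) = 0.7736.
B = (4π×10⁻⁷ × 19.4) / (4π × 0.043) × (0.0000 + 0.7736) = 3.49×10⁻⁵ T.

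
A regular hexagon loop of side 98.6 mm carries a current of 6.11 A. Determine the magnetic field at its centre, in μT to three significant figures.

B ≈ 42.9 μT

Each side is a finite straight segment at perpendicular distance d = a/(2 tan(π/6)) = 0.08539 m from the centre, with end-angles ±π/6.
One side contributes B₁ = (μ₀I/4πd)·2 sin(π/6) = 7.16×10⁻⁶ T.
All 6 sides add in the same direction: B = 6 × 7.16×10⁻⁶ = 4.29×10⁻⁵ T.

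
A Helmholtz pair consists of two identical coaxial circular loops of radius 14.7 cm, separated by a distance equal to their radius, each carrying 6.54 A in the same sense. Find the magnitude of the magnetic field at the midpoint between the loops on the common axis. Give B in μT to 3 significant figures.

Each loop contributes B = μ₀IR²/[2(R²+z²)^(3/2)] on the axis, with z measured from that loop.
Loop 1 (z = 0.0735 m): B₁ = 2.00×10⁻⁵ T. Loop 2 (z = 0.0735 m): B₂ = 2.00×10⁻⁵ T.
The fields add: B = B₁ + B₂ = 4.00×10⁻⁵ T.

B ≈ 40.0 μT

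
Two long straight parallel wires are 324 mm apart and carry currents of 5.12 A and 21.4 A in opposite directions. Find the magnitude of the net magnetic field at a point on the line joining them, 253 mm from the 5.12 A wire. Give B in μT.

Each long wire gives B = μ₀I/(2πd). Distances are d₁ = 0.253 m and d₂ = 0.071 m.
B₁ = 4.05×10⁻⁶ T, B₂ = 6.03×10⁻⁵ T.
Between antiparallel currents both contributions point the same way, so they add. B = B₁ + B₂ = 4.05×10⁻⁶ + 6.03×10⁻⁵ = 6.43×10⁻⁵ T.

B ≈ 64.3 μT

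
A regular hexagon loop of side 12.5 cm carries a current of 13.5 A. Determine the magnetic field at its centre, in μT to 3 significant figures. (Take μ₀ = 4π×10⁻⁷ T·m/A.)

B ≈ 74.8 μT

Each side is a finite straight segment at perpendicular distance d = a/(2 tan(π/6)) = 0.1083 m from the centre, with end-angles ±π/6.
One side contributes B₁ = (μ₀I/4πd)·2 sin(π/6) = 1.25×10⁻⁵ T.
All 6 sides add in the same direction: B = 6 × 1.25×10⁻⁵ = 7.48×10⁻⁵ T.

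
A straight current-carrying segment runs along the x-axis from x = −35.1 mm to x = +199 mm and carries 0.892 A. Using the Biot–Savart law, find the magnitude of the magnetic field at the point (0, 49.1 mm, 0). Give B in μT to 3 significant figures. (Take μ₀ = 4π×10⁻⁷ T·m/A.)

B ≈ 2.82 μT

For a finite straight segment, B = (μ₀I/4πd)(sinθ₁ + sinθ₂), where θ₁, θ₂ are the angles from the perpendicular to each end.
The perpendicular distance is d = 0.0491 m; the end-offsets along the wire are a = 0.0351 m and b = 0.199 m.
sinθ₁ = 0.0351/√(0.0351²+0.0491²) = 0.5816; sinθ₂ = 0.199/√(0.199²+0.0491²) = 0.9709.
B = (4π×10⁻⁷ × 0.892) / (4π × 0.0491) × (0.5816 + 0.9709) = 2.82×10⁻⁶ T.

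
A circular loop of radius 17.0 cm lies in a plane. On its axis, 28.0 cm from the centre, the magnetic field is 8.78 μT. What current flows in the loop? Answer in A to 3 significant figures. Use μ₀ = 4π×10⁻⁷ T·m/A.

On the axis of a loop, B = μ₀IR²/[2(R²+z²)^(3/2)], so I = 2B(R²+z²)^(3/2)/(μ₀R²).
R² + z² = 0.0289 + 0.0784 = 0.1073 m²; raised to 3/2 gives 3.51×10⁻² m³.
I = 2 × 8.78×10⁻⁶ × 3.51×10⁻² / (1.26×10⁻⁶ × 0.0289) = 17.0 A.

I ≈ 17.0 A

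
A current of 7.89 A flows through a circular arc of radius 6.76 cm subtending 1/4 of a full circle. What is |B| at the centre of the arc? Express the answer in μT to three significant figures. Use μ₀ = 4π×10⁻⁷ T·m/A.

The Biot–Savart field of a circular arc at its centre is B = μ₀Iφ/(4πR), with φ = 1.571 rad.
B = (4π×10⁻⁷ × 7.89 × 1.571) / (4π × 0.0676) = 1.83×10⁻⁵ T.

B ≈ 18.3 μT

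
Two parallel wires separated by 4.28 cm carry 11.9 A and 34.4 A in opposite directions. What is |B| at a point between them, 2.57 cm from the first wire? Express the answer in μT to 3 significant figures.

B ≈ 495 μT

Each long wire gives B = μ₀I/(2πd). Distances are d₁ = 0.0257 m and d₂ = 0.0171 m.
B₁ = 9.26×10⁻⁵ T, B₂ = 4.02×10⁻⁴ T.
Between antiparallel currents both contributions point the same way, so they add. B = B₁ + B₂ = 9.26×10⁻⁵ + 4.02×10⁻⁴ = 4.95×10⁻⁴ T.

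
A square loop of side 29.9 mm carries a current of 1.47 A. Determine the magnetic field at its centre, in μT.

Each side is a finite straight segment at perpendicular distance d = a/(2 tan(π/4)) = 0.01495 m from the centre, with end-angles ±π/4.
One side contributes B₁ = (μ₀I/4πd)·2 sin(π/4) = 1.39×10⁻⁵ T.
All 4 sides add in the same direction: B = 4 × 1.39×10⁻⁵ = 5.56×10⁻⁵ T.

B ≈ 55.6 μT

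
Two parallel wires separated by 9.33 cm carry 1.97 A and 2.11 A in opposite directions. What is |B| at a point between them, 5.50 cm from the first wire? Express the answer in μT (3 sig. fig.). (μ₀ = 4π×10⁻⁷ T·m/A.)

B ≈ 18.2 μT

Each long wire gives B = μ₀I/(2πd). Distances are d₁ = 0.055 m and d₂ = 0.0383 m.
B₁ = 7.16×10⁻⁶ T, B₂ = 1.10×10⁻⁵ T.
Between antiparallel currents both contributions point the same way, so they add. B = B₁ + B₂ = 7.16×10⁻⁶ + 1.10×10⁻⁵ = 1.82×10⁻⁵ T.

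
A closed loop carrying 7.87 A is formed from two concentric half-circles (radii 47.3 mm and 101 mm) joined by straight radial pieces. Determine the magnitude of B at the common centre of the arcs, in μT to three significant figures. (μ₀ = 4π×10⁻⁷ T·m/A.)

The radial connectors point toward the centre, so dl × r̂ = 0 and they contribute nothing.
Each semicircle gives μ₀I/(4R): inner arc 5.23×10⁻⁵ T, outer arc 2.45×10⁻⁵ T.
The two arcs carry current in opposite angular senses, so their fields oppose: B = |5.23×10⁻⁵ − 2.45×10⁻⁵| = 2.78×10⁻⁵ T.

B ≈ 27.8 μT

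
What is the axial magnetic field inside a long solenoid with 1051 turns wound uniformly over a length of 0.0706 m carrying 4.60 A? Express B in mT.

Inside a long solenoid, B = μ₀nI with n = 1.489×10⁴ turns/m.
B = 4π×10⁻⁷ × 1.489×10⁴ × 4.60 = 8.61×10⁻² T.

B ≈ 86.1 mT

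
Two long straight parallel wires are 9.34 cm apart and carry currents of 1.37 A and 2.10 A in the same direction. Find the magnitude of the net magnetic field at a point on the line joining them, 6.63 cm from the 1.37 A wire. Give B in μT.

B ≈ 11.4 μT

Each long wire gives B = μ₀I/(2πd). Distances are d₁ = 0.0663 m and d₂ = 0.0271 m.
B₁ = 4.13×10⁻⁶ T, B₂ = 1.55×10⁻⁵ T.
Between parallel currents the two contributions point in opposite directions, so they subtract. B = |B₁ − B₂| = |4.13×10⁻⁶ − 1.55×10⁻⁵| = 1.14×10⁻⁵ T.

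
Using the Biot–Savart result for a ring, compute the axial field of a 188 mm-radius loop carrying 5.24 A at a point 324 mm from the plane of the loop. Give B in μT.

B ≈ 2.21 μT

On the axis of a circular loop, B = μ₀IR² / [2(R²+z²)^(3/2)].
R² + z² = (0.188)² + (0.324)² = 0.1403 m², and (R²+z²)^(3/2) = 5.26×10⁻² m³.
B = (4π×10⁻⁷ × 5.24 × 0.03534) / (2 × 5.26×10⁻²) = 2.21×10⁻⁶ T.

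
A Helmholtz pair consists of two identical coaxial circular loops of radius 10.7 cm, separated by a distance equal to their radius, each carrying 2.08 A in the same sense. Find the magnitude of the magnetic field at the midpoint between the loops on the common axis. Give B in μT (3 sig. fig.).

B ≈ 17.5 μT

Each loop contributes B = μ₀IR²/[2(R²+z²)^(3/2)] on the axis, with z measured from that loop.
Loop 1 (z = 0.0535 m): B₁ = 8.74×10⁻⁶ T. Loop 2 (z = 0.0535 m): B₂ = 8.74×10⁻⁶ T.
The fields add: B = B₁ + B₂ = 1.75×10⁻⁵ T.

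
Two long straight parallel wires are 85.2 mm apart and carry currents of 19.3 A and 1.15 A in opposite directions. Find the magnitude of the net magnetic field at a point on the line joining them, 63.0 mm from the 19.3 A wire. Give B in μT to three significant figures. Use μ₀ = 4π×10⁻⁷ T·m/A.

B ≈ 71.6 μT

Each long wire gives B = μ₀I/(2πd). Distances are d₁ = 0.063 m and d₂ = 0.0222 m.
B₁ = 6.13×10⁻⁵ T, B₂ = 1.04×10⁻⁵ T.
Between antiparallel currents both contributions point the same way, so they add. B = B₁ + B₂ = 6.13×10⁻⁵ + 1.04×10⁻⁵ = 7.16×10⁻⁵ T.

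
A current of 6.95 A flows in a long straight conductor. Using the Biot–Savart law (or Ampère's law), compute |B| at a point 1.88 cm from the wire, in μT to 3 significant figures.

B ≈ 73.9 μT

For an infinitely long straight wire, B = μ₀I/(2πd).
B = (4π×10⁻⁷ × 6.95) / (2π × 0.0188) = 7.39×10⁻⁵ T.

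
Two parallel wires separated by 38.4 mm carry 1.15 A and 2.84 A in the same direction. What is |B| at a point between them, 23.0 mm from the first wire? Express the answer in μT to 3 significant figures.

B ≈ 26.9 μT

Each long wire gives B = μ₀I/(2πd). Distances are d₁ = 0.023 m and d₂ = 0.0154 m.
B₁ = 1.00×10⁻⁵ T, B₂ = 3.69×10⁻⁵ T.
Between parallel currents the two contributions point in opposite directions, so they subtract. B = |B₁ − B₂| = |1.00×10⁻⁵ − 3.69×10⁻⁵| = 2.69×10⁻⁵ T.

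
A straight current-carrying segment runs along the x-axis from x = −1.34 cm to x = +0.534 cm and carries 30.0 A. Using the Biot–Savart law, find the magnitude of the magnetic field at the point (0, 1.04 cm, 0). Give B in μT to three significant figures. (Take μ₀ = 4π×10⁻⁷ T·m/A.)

For a finite straight segment, B = (μ₀I/4πd)(sinθ₁ + sinθ₂), where θ₁, θ₂ are the angles from the perpendicular to each end.
The perpendicular distance is d = 0.0104 m; the end-offsets along the wire are a = 0.0134 m and b = 0.00534 m.
sinθ₁ = 0.0134/√(0.0134²+0.0104²) = 0.7900; sinθ₂ = 0.00534/√(0.00534²+0.0104²) = 0.4568.
B = (4π×10⁻⁷ × 30.0) / (4π × 0.0104) × (0.7900 + 0.4568) = 3.60×10⁻⁴ T.

B ≈ 360 μT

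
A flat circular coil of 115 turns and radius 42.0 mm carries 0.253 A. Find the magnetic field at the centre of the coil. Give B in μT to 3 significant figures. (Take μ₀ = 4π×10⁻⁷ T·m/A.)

B ≈ 435 μT

For an N-turn flat coil, B = Nμ₀I/(2R) with R = 0.042 m.
B = 115 × 3.78×10⁻⁶ T = 4.35×10⁻⁴ T.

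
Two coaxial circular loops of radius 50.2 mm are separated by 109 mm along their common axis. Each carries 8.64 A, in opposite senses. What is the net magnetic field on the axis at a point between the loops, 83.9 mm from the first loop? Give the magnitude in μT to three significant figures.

Each loop contributes B = μ₀IR²/[2(R²+z²)^(3/2)] on the axis, with z measured from that loop.
Loop 1 (z = 0.0839 m): B₁ = 1.46×10⁻⁵ T. Loop 2 (z = 0.0251 m): B₂ = 7.74×10⁻⁵ T.
The fields oppose: B = |B₁ − B₂| = 6.27×10⁻⁵ T.

B ≈ 62.7 μT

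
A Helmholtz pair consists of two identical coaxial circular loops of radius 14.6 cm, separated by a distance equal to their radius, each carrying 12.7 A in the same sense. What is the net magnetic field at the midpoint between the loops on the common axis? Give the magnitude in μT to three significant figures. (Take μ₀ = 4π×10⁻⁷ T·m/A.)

Each loop contributes B = μ₀IR²/[2(R²+z²)^(3/2)] on the axis, with z measured from that loop.
Loop 1 (z = 0.073 m): B₁ = 3.91×10⁻⁵ T. Loop 2 (z = 0.073 m): B₂ = 3.91×10⁻⁵ T.
The fields add: B = B₁ + B₂ = 7.82×10⁻⁵ T.

B ≈ 78.2 μT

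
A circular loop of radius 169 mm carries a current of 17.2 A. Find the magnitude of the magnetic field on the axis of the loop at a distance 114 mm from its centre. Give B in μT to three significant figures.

On the axis of a circular loop, B = μ₀IR² / [2(R²+z²)^(3/2)].
R² + z² = (0.169)² + (0.114)² = 0.04156 m², and (R²+z²)^(3/2) = 8.47×10⁻³ m³.
B = (4π×10⁻⁷ × 17.2 × 0.02856) / (2 × 8.47×10⁻³) = 3.64×10⁻⁵ T.

B ≈ 36.4 μT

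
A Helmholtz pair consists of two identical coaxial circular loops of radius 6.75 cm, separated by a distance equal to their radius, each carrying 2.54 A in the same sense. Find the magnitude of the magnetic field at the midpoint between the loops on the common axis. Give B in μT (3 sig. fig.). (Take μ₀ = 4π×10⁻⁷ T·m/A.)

Each loop contributes B = μ₀IR²/[2(R²+z²)^(3/2)] on the axis, with z measured from that loop.
Loop 1 (z = 0.03375 m): B₁ = 1.69×10⁻⁵ T. Loop 2 (z = 0.03375 m): B₂ = 1.69×10⁻⁵ T.
The fields add: B = B₁ + B₂ = 3.38×10⁻⁵ T.

B ≈ 33.8 μT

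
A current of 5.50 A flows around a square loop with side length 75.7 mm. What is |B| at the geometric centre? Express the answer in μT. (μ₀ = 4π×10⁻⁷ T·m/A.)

Each side is a finite straight segment at perpendicular distance d = a/(2 tan(π/4)) = 0.03785 m from the centre, with end-angles ±π/4.
One side contributes B₁ = (μ₀I/4πd)·2 sin(π/4) = 2.05×10⁻⁵ T.
All 4 sides add in the same direction: B = 4 × 2.05×10⁻⁵ = 8.22×10⁻⁵ T.

B ≈ 82.2 μT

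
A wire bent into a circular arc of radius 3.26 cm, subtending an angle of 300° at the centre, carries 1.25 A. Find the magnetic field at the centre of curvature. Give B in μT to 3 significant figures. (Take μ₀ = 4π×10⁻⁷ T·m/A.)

The Biot–Savart field of a circular arc at its centre is B = μ₀Iφ/(4πR), with φ = 5.236 rad.
B = (4π×10⁻⁷ × 1.25 × 5.236) / (4π × 0.0326) = 2.01×10⁻⁵ T.

B ≈ 20.1 μT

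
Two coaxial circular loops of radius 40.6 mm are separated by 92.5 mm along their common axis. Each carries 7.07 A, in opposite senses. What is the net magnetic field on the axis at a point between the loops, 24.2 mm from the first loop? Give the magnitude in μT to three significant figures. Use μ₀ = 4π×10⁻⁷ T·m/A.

Each loop contributes B = μ₀IR²/[2(R²+z²)^(3/2)] on the axis, with z measured from that loop.
Loop 1 (z = 0.0242 m): B₁ = 6.93×10⁻⁵ T. Loop 2 (z = 0.0683 m): B₂ = 1.46×10⁻⁵ T.
The fields oppose: B = |B₁ − B₂| = 5.47×10⁻⁵ T.

B ≈ 54.7 μT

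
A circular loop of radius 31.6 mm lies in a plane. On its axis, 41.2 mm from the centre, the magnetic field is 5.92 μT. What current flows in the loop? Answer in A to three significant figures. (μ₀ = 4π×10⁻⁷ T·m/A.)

I ≈ 1.32 A

On the axis of a loop, B = μ₀IR²/[2(R²+z²)^(3/2)], so I = 2B(R²+z²)^(3/2)/(μ₀R²).
R² + z² = 0.0009986 + 0.001697 = 0.002696 m²; raised to 3/2 gives 1.40×10⁻⁴ m³.
I = 2 × 5.92×10⁻⁶ × 1.40×10⁻⁴ / (1.26×10⁻⁶ × 0.0009986) = 1.32 A.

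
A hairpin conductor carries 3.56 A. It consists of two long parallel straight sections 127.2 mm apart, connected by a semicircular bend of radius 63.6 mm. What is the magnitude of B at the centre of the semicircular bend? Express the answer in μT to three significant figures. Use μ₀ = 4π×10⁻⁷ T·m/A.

B ≈ 28.8 μT

The semicircular arc contributes B_arc = μ₀I·π/(4πR) = μ₀I/(4R) = 1.76×10⁻⁵ T.
Each semi-infinite lead is at perpendicular distance R = 0.0636 m from the centre, with the perpendicular foot at its near end, so it contributes μ₀I/(4πR); both point the same way, together 1.12×10⁻⁵ T.
Arc and leads all point the same direction: B = 1.76×10⁻⁵ + 1.12×10⁻⁵ = 2.88×10⁻⁵ T.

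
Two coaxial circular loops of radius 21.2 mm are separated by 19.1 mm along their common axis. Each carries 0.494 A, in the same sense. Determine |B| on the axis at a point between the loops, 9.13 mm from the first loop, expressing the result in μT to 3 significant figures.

B ≈ 22.2 μT

Each loop contributes B = μ₀IR²/[2(R²+z²)^(3/2)] on the axis, with z measured from that loop.
Loop 1 (z = 0.00913 m): B₁ = 1.13×10⁻⁵ T. Loop 2 (z = 0.00997 m): B₂ = 1.08×10⁻⁵ T.
The fields add: B = B₁ + B₂ = 2.22×10⁻⁵ T.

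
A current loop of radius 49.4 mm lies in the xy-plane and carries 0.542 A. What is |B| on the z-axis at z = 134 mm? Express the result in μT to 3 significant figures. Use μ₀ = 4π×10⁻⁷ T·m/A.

B ≈ 0.285 μT

On the axis of a circular loop, B = μ₀IR² / [2(R²+z²)^(3/2)].
R² + z² = (0.0494)² + (0.134)² = 0.0204 m², and (R²+z²)^(3/2) = 2.91×10⁻³ m³.
B = (4π×10⁻⁷ × 0.542 × 0.00244) / (2 × 2.91×10⁻³) = 2.85×10⁻⁷ T.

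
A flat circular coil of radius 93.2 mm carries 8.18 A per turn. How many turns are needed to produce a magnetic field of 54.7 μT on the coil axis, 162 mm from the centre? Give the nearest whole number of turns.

For an N-turn coil, B = Nμ₀IR²/[2(R²+z²)^(3/2)]. A single turn gives B₁ = 6.84×10⁻⁶ T with R = 0.0932 m, z = 0.162 m.
N = B/B₁ = 5.47×10⁻⁵ / 6.84×10⁻⁶ = 8.00.

N = 8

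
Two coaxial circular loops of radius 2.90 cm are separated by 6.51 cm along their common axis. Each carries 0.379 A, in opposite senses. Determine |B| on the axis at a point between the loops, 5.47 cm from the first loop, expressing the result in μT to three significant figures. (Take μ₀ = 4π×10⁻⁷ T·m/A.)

Each loop contributes B = μ₀IR²/[2(R²+z²)^(3/2)] on the axis, with z measured from that loop.
Loop 1 (z = 0.0547 m): B₁ = 8.44×10⁻⁷ T. Loop 2 (z = 0.0104 m): B₂ = 6.85×10⁻⁶ T.
The fields oppose: B = |B₁ − B₂| = 6.00×10⁻⁶ T.

B ≈ 6.00 μT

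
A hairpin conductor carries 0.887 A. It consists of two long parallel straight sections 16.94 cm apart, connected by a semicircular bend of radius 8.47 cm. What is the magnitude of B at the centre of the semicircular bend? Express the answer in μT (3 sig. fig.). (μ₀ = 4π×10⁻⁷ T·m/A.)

B ≈ 5.38 μT

The semicircular arc contributes B_arc = μ₀I·π/(4πR) = μ₀I/(4R) = 3.29×10⁻⁶ T.
Each semi-infinite lead is at perpendicular distance R = 0.0847 m from the centre, with the perpendicular foot at its near end, so it contributes μ₀I/(4πR); both point the same way, together 2.09×10⁻⁶ T.
Arc and leads all point the same direction: B = 3.29×10⁻⁶ + 2.09×10⁻⁶ = 5.38×10⁻⁶ T.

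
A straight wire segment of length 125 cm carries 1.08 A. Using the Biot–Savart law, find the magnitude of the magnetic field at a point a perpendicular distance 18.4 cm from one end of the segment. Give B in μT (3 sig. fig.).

B ≈ 0.581 μT

For a finite straight segment, B = (μ₀I/4πd)(sinθ₁ + sinθ₂), where θ₁, θ₂ are the angles from the perpendicular to each end.
The perpendicular foot is at one end, so the two end-offsets along the wire are 0 and L = 1.25 m.
sinθ₁ = 0/√(0²+0.184²) = 0.0000; sinθ₂ = 1.25/√(1.25²+0.184²) = 0.9893.
B = (4π×10⁻⁷ × 1.08) / (4π × 0.184) × (0.0000 + 0.9893) = 5.81×10⁻⁷ T.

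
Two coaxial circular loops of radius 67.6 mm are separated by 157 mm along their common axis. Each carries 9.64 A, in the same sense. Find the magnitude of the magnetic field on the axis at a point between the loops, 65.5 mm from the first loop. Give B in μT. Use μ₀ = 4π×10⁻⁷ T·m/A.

B ≈ 52.0 μT

Each loop contributes B = μ₀IR²/[2(R²+z²)^(3/2)] on the axis, with z measured from that loop.
Loop 1 (z = 0.0655 m): B₁ = 3.32×10⁻⁵ T. Loop 2 (z = 0.0915 m): B₂ = 1.88×10⁻⁵ T.
The fields add: B = B₁ + B₂ = 5.20×10⁻⁵ T.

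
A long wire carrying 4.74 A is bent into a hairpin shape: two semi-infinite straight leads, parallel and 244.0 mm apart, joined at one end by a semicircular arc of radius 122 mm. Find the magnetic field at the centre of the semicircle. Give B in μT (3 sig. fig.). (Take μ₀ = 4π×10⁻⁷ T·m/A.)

The semicircular arc contributes B_arc = μ₀I·π/(4πR) = μ₀I/(4R) = 1.22×10⁻⁵ T.
Each semi-infinite lead is at perpendicular distance R = 0.122 m from the centre, with the perpendicular foot at its near end, so it contributes μ₀I/(4πR); both point the same way, together 7.77×10⁻⁶ T.
Arc and leads all point the same direction: B = 1.22×10⁻⁵ + 7.77×10⁻⁶ = 2.00×10⁻⁵ T.

B ≈ 20.0 μT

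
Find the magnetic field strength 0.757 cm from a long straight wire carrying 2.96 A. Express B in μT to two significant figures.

For an infinitely long straight wire, B = μ₀I/(2πd).
B = (4π×10⁻⁷ × 2.96) / (2π × 0.00757) = 7.82×10⁻⁵ T.

B ≈ 78 μT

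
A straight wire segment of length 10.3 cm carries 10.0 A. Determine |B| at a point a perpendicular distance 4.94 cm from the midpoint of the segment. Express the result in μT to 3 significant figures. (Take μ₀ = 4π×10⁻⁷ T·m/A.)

For a finite straight segment, B = (μ₀I/4πd)(sinθ₁ + sinθ₂), where θ₁, θ₂ are the angles from the perpendicular to each end.
The perpendicular from the point meets the wire at its midpoint, so each end is L/2 = 0.0515 m away along the wire.
sinθ₁ = 0.0515/√(0.0515²+0.0494²) = 0.7217; sinθ₂ = 0.0515/√(0.0515²+0.0494²) = 0.7217.
B = (4π×10⁻⁷ × 10.0) / (4π × 0.0494) × (0.7217 + 0.7217) = 2.92×10⁻⁵ T.

B ≈ 29.2 μT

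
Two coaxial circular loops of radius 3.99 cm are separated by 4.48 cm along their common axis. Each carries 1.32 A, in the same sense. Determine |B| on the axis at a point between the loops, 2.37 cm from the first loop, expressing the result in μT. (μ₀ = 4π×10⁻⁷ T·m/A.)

B ≈ 27.6 μT

Each loop contributes B = μ₀IR²/[2(R²+z²)^(3/2)] on the axis, with z measured from that loop.
Loop 1 (z = 0.0237 m): B₁ = 1.32×10⁻⁵ T. Loop 2 (z = 0.0211 m): B₂ = 1.44×10⁻⁵ T.
The fields add: B = B₁ + B₂ = 2.76×10⁻⁵ T.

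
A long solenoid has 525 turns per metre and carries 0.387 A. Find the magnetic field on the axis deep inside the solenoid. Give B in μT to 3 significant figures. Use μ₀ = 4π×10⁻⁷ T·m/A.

Inside a long solenoid, B = μ₀nI with n = 525 turns/m.
B = 4π×10⁻⁷ × 525 × 0.387 = 2.55×10⁻⁴ T.

B ≈ 255 μT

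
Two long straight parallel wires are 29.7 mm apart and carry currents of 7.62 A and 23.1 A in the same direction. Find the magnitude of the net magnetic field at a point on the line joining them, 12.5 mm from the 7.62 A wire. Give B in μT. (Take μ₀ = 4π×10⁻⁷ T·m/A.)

B ≈ 147 μT

Each long wire gives B = μ₀I/(2πd). Distances are d₁ = 0.0125 m and d₂ = 0.0172 m.
B₁ = 1.22×10⁻⁴ T, B₂ = 2.69×10⁻⁴ T.
Between parallel currents the two contributions point in opposite directions, so they subtract. B = |B₁ − B₂| = |1.22×10⁻⁴ − 2.69×10⁻⁴| = 1.47×10⁻⁴ T.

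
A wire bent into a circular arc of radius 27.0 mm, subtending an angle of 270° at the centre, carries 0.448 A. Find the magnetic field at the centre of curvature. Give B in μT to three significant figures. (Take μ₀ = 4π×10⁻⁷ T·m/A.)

The Biot–Savart field of a circular arc at its centre is B = μ₀Iφ/(4πR), with φ = 4.712 rad.
B = (4π×10⁻⁷ × 0.448 × 4.712) / (4π × 0.027) = 7.82×10⁻⁶ T.

B ≈ 7.82 μT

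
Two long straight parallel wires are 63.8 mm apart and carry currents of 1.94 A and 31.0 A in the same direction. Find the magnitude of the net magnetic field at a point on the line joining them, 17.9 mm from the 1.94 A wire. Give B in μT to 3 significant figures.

Each long wire gives B = μ₀I/(2πd). Distances are d₁ = 0.0179 m and d₂ = 0.0459 m.
B₁ = 2.17×10⁻⁵ T, B₂ = 1.35×10⁻⁴ T.
Between parallel currents the two contributions point in opposite directions, so they subtract. B = |B₁ − B₂| = |2.17×10⁻⁵ − 1.35×10⁻⁴| = 1.13×10⁻⁴ T.

B ≈ 113 μT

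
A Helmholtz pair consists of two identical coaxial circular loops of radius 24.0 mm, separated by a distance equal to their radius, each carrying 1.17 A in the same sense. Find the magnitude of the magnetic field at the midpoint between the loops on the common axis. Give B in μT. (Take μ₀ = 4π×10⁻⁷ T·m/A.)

B ≈ 43.8 μT

Each loop contributes B = μ₀IR²/[2(R²+z²)^(3/2)] on the axis, with z measured from that loop.
Loop 1 (z = 0.012 m): B₁ = 2.19×10⁻⁵ T. Loop 2 (z = 0.012 m): B₂ = 2.19×10⁻⁵ T.
The fields add: B = B₁ + B₂ = 4.38×10⁻⁵ T.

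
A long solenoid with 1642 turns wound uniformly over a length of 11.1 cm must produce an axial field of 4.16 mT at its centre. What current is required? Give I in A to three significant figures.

I ≈ 0.224 A

Inside a long solenoid B = μ₀nI with n = 1.479×10⁴ m⁻¹, so I = B/(μ₀n).
I = 4.16×10⁻³ / (4π×10⁻⁷ × 1.479×10⁴) = 0.224 A.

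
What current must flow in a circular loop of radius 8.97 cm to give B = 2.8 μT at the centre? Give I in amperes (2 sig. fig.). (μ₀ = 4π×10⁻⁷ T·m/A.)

At the centre of a circular loop B = μ₀I/(2R), so I = 2RB/μ₀.
With R = 0.0897 m, I = 2 × 0.0897 × 2.80×10⁻⁶ / (4π×10⁻⁷) = 0.400 A.

I ≈ 0.40 A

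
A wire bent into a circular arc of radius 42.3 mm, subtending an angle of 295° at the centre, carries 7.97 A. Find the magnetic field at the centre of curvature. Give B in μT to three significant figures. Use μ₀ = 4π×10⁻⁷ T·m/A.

B ≈ 97.0 μT

The Biot–Savart field of a circular arc at its centre is B = μ₀Iφ/(4πR), with φ = 5.149 rad.
B = (4π×10⁻⁷ × 7.97 × 5.149) / (4π × 0.0423) = 9.70×10⁻⁵ T.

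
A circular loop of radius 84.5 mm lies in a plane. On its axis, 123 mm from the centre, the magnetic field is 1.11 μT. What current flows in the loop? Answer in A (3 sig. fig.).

On the axis of a loop, B = μ₀IR²/[2(R²+z²)^(3/2)], so I = 2B(R²+z²)^(3/2)/(μ₀R²).
R² + z² = 0.00714 + 0.01513 = 0.02227 m²; raised to 3/2 gives 3.32×10⁻³ m³.
I = 2 × 1.11×10⁻⁶ × 3.32×10⁻³ / (1.26×10⁻⁶ × 0.00714) = 0.822 A.

I ≈ 0.822 A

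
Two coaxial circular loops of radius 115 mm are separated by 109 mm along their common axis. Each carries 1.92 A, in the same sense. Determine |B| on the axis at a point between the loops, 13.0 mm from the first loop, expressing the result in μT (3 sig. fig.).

B ≈ 15.0 μT

Each loop contributes B = μ₀IR²/[2(R²+z²)^(3/2)] on the axis, with z measured from that loop.
Loop 1 (z = 0.013 m): B₁ = 1.03×10⁻⁵ T. Loop 2 (z = 0.096 m): B₂ = 4.75×10⁻⁶ T.
The fields add: B = B₁ + B₂ = 1.50×10⁻⁵ T.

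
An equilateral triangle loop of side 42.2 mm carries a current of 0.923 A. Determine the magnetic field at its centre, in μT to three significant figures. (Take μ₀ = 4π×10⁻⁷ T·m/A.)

B ≈ 39.4 μT

Each side is a finite straight segment at perpendicular distance d = a/(2 tan(π/3)) = 0.01218 m from the centre, with end-angles ±π/3.
One side contributes B₁ = (μ₀I/4πd)·2 sin(π/3) = 1.31×10⁻⁵ T.
All 3 sides add in the same direction: B = 3 × 1.31×10⁻⁵ = 3.94×10⁻⁵ T.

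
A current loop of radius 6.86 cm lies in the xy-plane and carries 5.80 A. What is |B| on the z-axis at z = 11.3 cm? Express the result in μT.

B ≈ 7.42 μT

On the axis of a circular loop, B = μ₀IR² / [2(R²+z²)^(3/2)].
R² + z² = (0.0686)² + (0.113)² = 0.01747 m², and (R²+z²)^(3/2) = 2.31×10⁻³ m³.
B = (4π×10⁻⁷ × 5.80 × 0.004706) / (2 × 2.31×10⁻³) = 7.42×10⁻⁶ T.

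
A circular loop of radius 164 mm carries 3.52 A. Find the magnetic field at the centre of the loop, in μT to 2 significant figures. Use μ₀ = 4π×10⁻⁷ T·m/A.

B ≈ 13 μT

At the centre of a circular loop the Biot–Savart law gives B = μ₀I/(2R).
B = (4π×10⁻⁷ × 3.52) / (2 × 0.164) = 1.35×10⁻⁵ T.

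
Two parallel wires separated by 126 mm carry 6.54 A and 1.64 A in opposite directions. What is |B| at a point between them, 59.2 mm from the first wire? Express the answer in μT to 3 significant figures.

Each long wire gives B = μ₀I/(2πd). Distances are d₁ = 0.0592 m and d₂ = 0.0668 m.
B₁ = 2.21×10⁻⁵ T, B₂ = 4.91×10⁻⁶ T.
Between antiparallel currents both contributions point the same way, so they add. B = B₁ + B₂ = 2.21×10⁻⁵ + 4.91×10⁻⁶ = 2.70×10⁻⁵ T.

B ≈ 27.0 μT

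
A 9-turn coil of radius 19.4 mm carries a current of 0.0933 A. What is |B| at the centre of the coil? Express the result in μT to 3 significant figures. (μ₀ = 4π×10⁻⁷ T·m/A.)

B ≈ 27.2 μT

For an N-turn flat coil, B = Nμ₀I/(2R) with R = 0.0194 m.
B = 9 × 3.02×10⁻⁶ T = 2.72×10⁻⁵ T.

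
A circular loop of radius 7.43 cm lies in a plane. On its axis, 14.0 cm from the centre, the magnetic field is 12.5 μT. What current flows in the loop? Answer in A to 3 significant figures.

On the axis of a loop, B = μ₀IR²/[2(R²+z²)^(3/2)], so I = 2B(R²+z²)^(3/2)/(μ₀R²).
R² + z² = 0.00552 + 0.0196 = 0.02512 m²; raised to 3/2 gives 3.98×10⁻³ m³.
I = 2 × 1.25×10⁻⁵ × 3.98×10⁻³ / (1.26×10⁻⁶ × 0.00552) = 14.3 A.

I ≈ 14.3 A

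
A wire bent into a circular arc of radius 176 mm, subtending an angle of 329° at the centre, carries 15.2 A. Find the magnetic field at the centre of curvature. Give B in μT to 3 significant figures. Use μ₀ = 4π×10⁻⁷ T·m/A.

The Biot–Savart field of a circular arc at its centre is B = μ₀Iφ/(4πR), with φ = 5.742 rad.
B = (4π×10⁻⁷ × 15.2 × 5.742) / (4π × 0.176) = 4.96×10⁻⁵ T.

B ≈ 49.6 μT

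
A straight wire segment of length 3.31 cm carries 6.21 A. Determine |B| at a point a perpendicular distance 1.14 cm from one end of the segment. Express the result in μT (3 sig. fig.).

For a finite straight segment, B = (μ₀I/4πd)(sinθ₁ + sinθ₂), where θ₁, θ₂ are the angles from the perpendicular to each end.
The perpendicular foot is at one end, so the two end-offsets along the wire are 0 and L = 0.0331 m.
sinθ₁ = 0/√(0²+0.0114²) = 0.0000; sinθ₂ = 0.0331/√(0.0331²+0.0114²) = 0.9455.
B = (4π×10⁻⁷ × 6.21) / (4π × 0.0114) × (0.0000 + 0.9455) = 5.15×10⁻⁵ T.

B ≈ 51.5 μT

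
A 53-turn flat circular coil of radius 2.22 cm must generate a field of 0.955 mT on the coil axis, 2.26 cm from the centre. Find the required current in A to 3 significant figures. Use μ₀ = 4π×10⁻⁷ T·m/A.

For an N-turn coil, B = Nμ₀IR²/[2(R²+z²)^(3/2)] with R = 0.0222 m, z = 0.0226 m, so I = 2B(R²+z²)^(3/2)/(Nμ₀R²) = 2 × 9.55×10⁻⁴ × 3.18×10⁻⁵ / (53 × 4π×10⁻⁷ × 0.0004928) = 1.85 A.

I ≈ 1.85 A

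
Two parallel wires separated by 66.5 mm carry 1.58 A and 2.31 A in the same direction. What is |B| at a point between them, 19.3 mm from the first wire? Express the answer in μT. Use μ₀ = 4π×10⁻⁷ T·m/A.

Each long wire gives B = μ₀I/(2πd). Distances are d₁ = 0.0193 m and d₂ = 0.0472 m.
B₁ = 1.64×10⁻⁵ T, B₂ = 9.79×10⁻⁶ T.
Between parallel currents the two contributions point in opposite directions, so they subtract. B = |B₁ − B₂| = |1.64×10⁻⁵ − 9.79×10⁻⁶| = 6.58×10⁻⁶ T.

B ≈ 6.58 μT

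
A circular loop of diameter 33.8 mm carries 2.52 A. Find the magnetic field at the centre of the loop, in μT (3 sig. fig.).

B ≈ 93.7 μT

At the centre of a circular loop the Biot–Savart law gives B = μ₀I/(2R) (so R = 0.0169 m).
B = (4π×10⁻⁷ × 2.52) / (2 × 0.0169) = 9.37×10⁻⁵ T.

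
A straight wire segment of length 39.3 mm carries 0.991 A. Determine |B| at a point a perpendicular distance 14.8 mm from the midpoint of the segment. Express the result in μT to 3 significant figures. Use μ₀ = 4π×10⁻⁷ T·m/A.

B ≈ 10.7 μT

For a finite straight segment, B = (μ₀I/4πd)(sinθ₁ + sinθ₂), where θ₁, θ₂ are the angles from the perpendicular to each end.
The perpendicular from the point meets the wire at its midpoint, so each end is L/2 = 0.01965 m away along the wire.
sinθ₁ = 0.01965/√(0.01965²+0.0148²) = 0.7988; sinθ₂ = 0.01965/√(0.01965²+0.0148²) = 0.7988.
B = (4π×10⁻⁷ × 0.991) / (4π × 0.0148) × (0.7988 + 0.7988) = 1.07×10⁻⁵ T.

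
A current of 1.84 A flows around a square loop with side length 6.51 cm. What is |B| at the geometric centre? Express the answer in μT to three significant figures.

Each side is a finite straight segment at perpendicular distance d = a/(2 tan(π/4)) = 0.03255 m from the centre, with end-angles ±π/4.
One side contributes B₁ = (μ₀I/4πd)·2 sin(π/4) = 7.99×10⁻⁶ T.
All 4 sides add in the same direction: B = 4 × 7.99×10⁻⁶ = 3.20×10⁻⁵ T.

B ≈ 32.0 μT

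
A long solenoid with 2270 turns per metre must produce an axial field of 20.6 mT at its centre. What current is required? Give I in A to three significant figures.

Inside a long solenoid B = μ₀nI with n = 2270 m⁻¹, so I = B/(μ₀n).
I = 2.06×10⁻² / (4π×10⁻⁷ × 2270) = 7.22 A.

I ≈ 7.22 A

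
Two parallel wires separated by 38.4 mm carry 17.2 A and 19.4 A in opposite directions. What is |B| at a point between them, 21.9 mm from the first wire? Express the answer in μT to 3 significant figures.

Each long wire gives B = μ₀I/(2πd). Distances are d₁ = 0.0219 m and d₂ = 0.0165 m.
B₁ = 1.57×10⁻⁴ T, B₂ = 2.35×10⁻⁴ T.
Between antiparallel currents both contributions point the same way, so they add. B = B₁ + B₂ = 1.57×10⁻⁴ + 2.35×10⁻⁴ = 3.92×10⁻⁴ T.

B ≈ 392 μT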